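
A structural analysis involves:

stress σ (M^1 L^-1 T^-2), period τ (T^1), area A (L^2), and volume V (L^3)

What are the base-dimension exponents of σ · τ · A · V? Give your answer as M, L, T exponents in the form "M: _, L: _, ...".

Collect each base-dimension exponent across the product:
  M: (1) + (0) + (0) + (0) = 1
  L: (-1) + (0) + (2) + (3) = 4
  T: (-2) + (1) + (0) + (0) = -1
So the dimensions are [M L⁴ T⁻¹].

M: 1, L: 4, T: -1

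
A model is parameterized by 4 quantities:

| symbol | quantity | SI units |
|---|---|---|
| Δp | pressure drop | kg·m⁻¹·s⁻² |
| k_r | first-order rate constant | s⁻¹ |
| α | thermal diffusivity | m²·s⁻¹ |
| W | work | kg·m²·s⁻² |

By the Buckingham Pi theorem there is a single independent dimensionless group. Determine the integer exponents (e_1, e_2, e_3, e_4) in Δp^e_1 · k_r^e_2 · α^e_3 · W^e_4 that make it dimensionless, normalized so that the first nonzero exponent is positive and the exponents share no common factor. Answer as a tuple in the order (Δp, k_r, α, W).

M: e_1·(1) + e_2·(0) + e_3·(0) + e_4·(1) = 0
L: e_1·(-1) + e_2·(0) + e_3·(2) + e_4·(2) = 0
T: e_1·(-2) + e_2·(-1) + e_3·(-1) + e_4·(-2) = 0
Solving this homogeneous linear system for the smallest-integer solution (first nonzero entry positive) gives (2, -3, 3, -2).

(2, -3, 3, -2)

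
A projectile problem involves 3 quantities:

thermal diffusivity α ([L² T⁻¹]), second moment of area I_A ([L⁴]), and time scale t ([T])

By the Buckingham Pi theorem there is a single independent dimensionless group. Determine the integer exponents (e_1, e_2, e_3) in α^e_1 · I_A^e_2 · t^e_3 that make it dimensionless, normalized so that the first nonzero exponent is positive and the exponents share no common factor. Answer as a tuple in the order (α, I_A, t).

L: e_1·(2) + e_2·(4) + e_3·(0) = 0
T: e_1·(-1) + e_2·(0) + e_3·(1) = 0
Solving this homogeneous linear system for the smallest-integer solution (first nonzero entry positive) gives (2, -1, 2).

(2, -1, 2)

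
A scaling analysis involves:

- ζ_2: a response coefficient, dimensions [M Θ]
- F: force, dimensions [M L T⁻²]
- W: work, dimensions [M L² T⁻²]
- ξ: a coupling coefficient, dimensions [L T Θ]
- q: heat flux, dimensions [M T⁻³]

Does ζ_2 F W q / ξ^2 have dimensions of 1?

no

Sum the exponent of each base dimension across the product:
  M: [ζ_2]_M + [F]_M + [W]_M − 2·[ξ]_M + [q]_M = (1) + (1) + (1) − 2·(0) + (1) = 4
  L: [ζ_2]_L + [F]_L + [W]_L − 2·[ξ]_L + [q]_L = (0) + (1) + (2) − 2·(1) + (0) = 1
  T: [ζ_2]_T + [F]_T + [W]_T − 2·[ξ]_T + [q]_T = (0) + (-2) + (-2) − 2·(1) + (-3) = -9
  Θ: [ζ_2]_Θ + [F]_Θ + [W]_Θ − 2·[ξ]_Θ + [q]_Θ = (1) + (0) + (0) − 2·(1) + (0) = -1
Net dimensions [M⁴ L T⁻⁹ Θ⁻¹] ≠ [1] — not dimensionless.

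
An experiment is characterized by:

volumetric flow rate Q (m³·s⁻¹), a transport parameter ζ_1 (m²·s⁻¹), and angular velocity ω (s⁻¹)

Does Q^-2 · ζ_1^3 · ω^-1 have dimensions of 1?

yes

Sum the exponent of each base dimension across the product:
  L: −2·[Q]_L + 3·[ζ_1]_L − [ω]_L = −2·(3) + 3·(2) − (0) = 0
  T: −2·[Q]_T + 3·[ζ_1]_T − [ω]_T = −2·(-1) + 3·(-1) − (-1) = 0
All base exponents vanish — dimensionless.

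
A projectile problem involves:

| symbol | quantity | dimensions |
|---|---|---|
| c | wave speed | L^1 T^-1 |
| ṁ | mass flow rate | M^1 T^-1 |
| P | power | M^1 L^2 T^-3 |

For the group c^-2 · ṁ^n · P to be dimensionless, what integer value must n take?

Balance the M exponent: (1)·n from ṁ, plus −2·(0) + (1) = 1 from the rest, must sum to zero.
n + 1 = 0, so n = -1.

-1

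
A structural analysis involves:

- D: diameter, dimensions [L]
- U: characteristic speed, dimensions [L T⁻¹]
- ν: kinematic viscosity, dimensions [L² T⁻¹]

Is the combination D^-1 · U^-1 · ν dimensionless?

yes

Sum the exponent of each base dimension across the product:
  L: −[D]_L − [U]_L + [ν]_L = −(1) − (1) + (2) = 0
  T: −[D]_T − [U]_T + [ν]_T = −(0) − (-1) + (-1) = 0
All base exponents vanish — dimensionless.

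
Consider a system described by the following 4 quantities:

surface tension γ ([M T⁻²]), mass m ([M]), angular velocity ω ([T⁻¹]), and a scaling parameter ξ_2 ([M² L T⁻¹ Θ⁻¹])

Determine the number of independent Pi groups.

1

There are 4 variables and 4 base dimensions (M, L, T, Θ).
The dimension matrix has rank 3 (less than 4: the dimension vectors are linearly dependent).
Independent dimensionless groups: 4 − 3 = 1.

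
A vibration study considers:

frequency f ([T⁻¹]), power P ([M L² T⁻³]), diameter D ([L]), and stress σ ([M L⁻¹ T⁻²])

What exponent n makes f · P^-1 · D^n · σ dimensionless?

3

Balance the L exponent: (1)·n from D, plus (0) − (2) + (-1) = -3 from the rest, must sum to zero.
n − 3 = 0, so n = 3.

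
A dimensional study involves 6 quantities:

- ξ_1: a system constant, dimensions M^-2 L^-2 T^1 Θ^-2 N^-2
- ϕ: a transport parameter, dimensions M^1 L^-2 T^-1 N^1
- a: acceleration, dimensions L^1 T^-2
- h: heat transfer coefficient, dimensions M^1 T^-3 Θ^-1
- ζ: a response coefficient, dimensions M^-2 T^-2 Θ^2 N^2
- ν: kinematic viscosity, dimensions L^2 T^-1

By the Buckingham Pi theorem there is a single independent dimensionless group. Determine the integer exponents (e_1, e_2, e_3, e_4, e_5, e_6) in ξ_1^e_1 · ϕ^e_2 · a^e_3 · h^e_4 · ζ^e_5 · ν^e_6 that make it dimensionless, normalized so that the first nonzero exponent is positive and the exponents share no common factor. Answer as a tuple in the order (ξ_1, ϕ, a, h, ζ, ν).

(1, 4, 4, -4, -1, 3)

M: e_1·(-2) + e_2·(1) + e_3·(0) + e_4·(1) + e_5·(-2) + e_6·(0) = 0
L: e_1·(-2) + e_2·(-2) + e_3·(1) + e_4·(0) + e_5·(0) + e_6·(2) = 0
T: e_1·(1) + e_2·(-1) + e_3·(-2) + e_4·(-3) + e_5·(-2) + e_6·(-1) = 0
Θ: e_1·(-2) + e_2·(0) + e_3·(0) + e_4·(-1) + e_5·(2) + e_6·(0) = 0
N: e_1·(-2) + e_2·(1) + e_3·(0) + e_4·(0) + e_5·(2) + e_6·(0) = 0
Solving this homogeneous linear system for the smallest-integer solution (first nonzero entry positive) gives (1, 4, 4, -4, -1, 3).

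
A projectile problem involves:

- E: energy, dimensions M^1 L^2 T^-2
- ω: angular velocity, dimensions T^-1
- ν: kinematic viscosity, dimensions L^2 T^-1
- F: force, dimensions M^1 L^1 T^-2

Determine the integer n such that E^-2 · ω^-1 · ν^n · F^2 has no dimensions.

1

Balance the L exponent: (2)·n from ν, plus −2·(2) − (0) + 2·(1) = -2 from the rest, must sum to zero.
2n − 2 = 0, so n = 1.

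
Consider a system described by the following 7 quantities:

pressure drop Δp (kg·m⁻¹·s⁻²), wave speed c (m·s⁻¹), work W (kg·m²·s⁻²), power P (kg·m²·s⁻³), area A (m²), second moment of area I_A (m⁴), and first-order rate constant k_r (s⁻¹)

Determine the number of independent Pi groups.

4

There are 7 variables and 3 base dimensions (M, L, T).
The dimension matrix has rank 3.
Independent dimensionless groups: 7 − 3 = 4.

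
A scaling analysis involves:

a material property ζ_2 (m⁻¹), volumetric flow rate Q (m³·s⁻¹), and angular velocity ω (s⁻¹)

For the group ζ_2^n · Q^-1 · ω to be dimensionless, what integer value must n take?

Balance the L exponent: (-1)·n from ζ_2, plus −(3) + (0) = -3 from the rest, must sum to zero.
−n − 3 = 0, so n = -3.

-3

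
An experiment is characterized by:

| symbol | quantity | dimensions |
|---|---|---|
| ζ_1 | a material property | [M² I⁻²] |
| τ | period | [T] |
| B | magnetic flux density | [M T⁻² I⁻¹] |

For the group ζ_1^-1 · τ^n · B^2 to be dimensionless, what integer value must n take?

4

Balance the T exponent: (1)·n from τ, plus −(0) + 2·(-2) = -4 from the rest, must sum to zero.
n − 4 = 0, so n = 4.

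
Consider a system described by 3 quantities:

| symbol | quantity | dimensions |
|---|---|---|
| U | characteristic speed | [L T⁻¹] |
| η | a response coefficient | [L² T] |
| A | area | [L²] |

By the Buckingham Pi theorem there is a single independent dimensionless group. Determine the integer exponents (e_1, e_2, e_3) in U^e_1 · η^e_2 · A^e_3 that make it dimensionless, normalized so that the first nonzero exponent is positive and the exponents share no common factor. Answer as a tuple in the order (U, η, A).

(2, 2, -3)

L: e_1·(1) + e_2·(2) + e_3·(2) = 0
T: e_1·(-1) + e_2·(1) + e_3·(0) = 0
Solving this homogeneous linear system for the smallest-integer solution (first nonzero entry positive) gives (2, 2, -3).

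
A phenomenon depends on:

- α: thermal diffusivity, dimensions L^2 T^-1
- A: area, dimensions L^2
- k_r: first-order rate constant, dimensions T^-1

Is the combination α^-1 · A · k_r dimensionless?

yes

Sum the exponent of each base dimension across the product:
  M: −[α]_M + [A]_M + [k_r]_M = −(0) + (0) + (0) = 0
  L: −[α]_L + [A]_L + [k_r]_L = −(2) + (2) + (0) = 0
  T: −[α]_T + [A]_T + [k_r]_T = −(-1) + (0) + (-1) = 0
  Θ: −[α]_Θ + [A]_Θ + [k_r]_Θ = −(0) + (0) + (0) = 0
All base exponents vanish — dimensionless.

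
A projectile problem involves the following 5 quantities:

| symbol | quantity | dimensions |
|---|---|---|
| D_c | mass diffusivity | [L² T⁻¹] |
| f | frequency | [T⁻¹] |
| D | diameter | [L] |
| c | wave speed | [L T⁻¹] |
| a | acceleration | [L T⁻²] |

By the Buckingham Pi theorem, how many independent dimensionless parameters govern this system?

There are 5 variables and 2 base dimensions (L, T).
The dimension matrix has rank 2.
Independent dimensionless groups: 5 − 2 = 3.

3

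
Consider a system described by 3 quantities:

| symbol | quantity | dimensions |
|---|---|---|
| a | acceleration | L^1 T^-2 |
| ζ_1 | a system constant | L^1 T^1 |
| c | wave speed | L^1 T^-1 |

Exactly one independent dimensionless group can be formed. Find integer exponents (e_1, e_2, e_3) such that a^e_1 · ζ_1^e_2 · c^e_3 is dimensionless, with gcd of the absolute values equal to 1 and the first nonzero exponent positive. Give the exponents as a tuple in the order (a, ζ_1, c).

(2, 1, -3)

L: e_1·(1) + e_2·(1) + e_3·(1) = 0
T: e_1·(-2) + e_2·(1) + e_3·(-1) = 0
Solving this homogeneous linear system for the smallest-integer solution (first nonzero entry positive) gives (2, 1, -3).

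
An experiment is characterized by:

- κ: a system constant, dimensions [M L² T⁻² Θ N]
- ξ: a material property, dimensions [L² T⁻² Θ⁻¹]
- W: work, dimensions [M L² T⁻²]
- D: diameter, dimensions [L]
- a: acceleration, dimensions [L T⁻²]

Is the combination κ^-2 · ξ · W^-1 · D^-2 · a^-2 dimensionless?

no

Sum the exponent of each base dimension across the product:
  M: −2·[κ]_M + [ξ]_M − [W]_M − 2·[D]_M − 2·[a]_M = −2·(1) + (0) − (1) − 2·(0) − 2·(0) = -3
  L: −2·[κ]_L + [ξ]_L − [W]_L − 2·[D]_L − 2·[a]_L = −2·(2) + (2) − (2) − 2·(1) − 2·(1) = -8
  T: −2·[κ]_T + [ξ]_T − [W]_T − 2·[D]_T − 2·[a]_T = −2·(-2) + (-2) − (-2) − 2·(0) − 2·(-2) = 8
  Θ: −2·[κ]_Θ + [ξ]_Θ − [W]_Θ − 2·[D]_Θ − 2·[a]_Θ = −2·(1) + (-1) − (0) − 2·(0) − 2·(0) = -3
  N: −2·[κ]_N + [ξ]_N − [W]_N − 2·[D]_N − 2·[a]_N = −2·(1) + (0) − (0) − 2·(0) − 2·(0) = -2
Net dimensions [M⁻³ L⁻⁸ T⁸ Θ⁻³ N⁻²] ≠ [1] — not dimensionless.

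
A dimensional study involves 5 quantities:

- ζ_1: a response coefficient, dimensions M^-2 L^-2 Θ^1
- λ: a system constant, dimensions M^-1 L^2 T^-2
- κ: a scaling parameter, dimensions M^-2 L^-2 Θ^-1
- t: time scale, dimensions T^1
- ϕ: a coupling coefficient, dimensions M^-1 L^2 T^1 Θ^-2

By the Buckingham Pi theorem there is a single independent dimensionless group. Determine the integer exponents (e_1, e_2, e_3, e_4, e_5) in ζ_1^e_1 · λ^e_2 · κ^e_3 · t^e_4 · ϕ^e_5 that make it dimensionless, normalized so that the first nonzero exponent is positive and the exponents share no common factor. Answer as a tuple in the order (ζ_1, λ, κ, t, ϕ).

(1, -1, -1, -3, 1)

M: e_1·(-2) + e_2·(-1) + e_3·(-2) + e_4·(0) + e_5·(-1) = 0
L: e_1·(-2) + e_2·(2) + e_3·(-2) + e_4·(0) + e_5·(2) = 0
T: e_1·(0) + e_2·(-2) + e_3·(0) + e_4·(1) + e_5·(1) = 0
Θ: e_1·(1) + e_2·(0) + e_3·(-1) + e_4·(0) + e_5·(-2) = 0
Solving this homogeneous linear system for the smallest-integer solution (first nonzero entry positive) gives (1, -1, -1, -3, 1).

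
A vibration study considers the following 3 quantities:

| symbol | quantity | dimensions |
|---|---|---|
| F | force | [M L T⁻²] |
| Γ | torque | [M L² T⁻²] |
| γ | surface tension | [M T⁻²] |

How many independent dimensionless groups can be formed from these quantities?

There are 3 variables and 3 base dimensions (M, L, T).
The dimension matrix has rank 2 (less than 3: the dimension vectors are linearly dependent).
Independent dimensionless groups: 3 − 2 = 1.

1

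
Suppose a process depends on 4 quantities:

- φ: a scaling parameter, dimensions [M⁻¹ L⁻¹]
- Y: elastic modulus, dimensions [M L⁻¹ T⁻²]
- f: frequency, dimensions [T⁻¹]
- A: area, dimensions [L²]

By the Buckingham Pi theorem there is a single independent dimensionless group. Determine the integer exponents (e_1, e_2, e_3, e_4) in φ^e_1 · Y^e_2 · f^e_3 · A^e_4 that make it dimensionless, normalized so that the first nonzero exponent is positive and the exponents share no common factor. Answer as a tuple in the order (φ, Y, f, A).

(1, 1, -2, 1)

M: e_1·(-1) + e_2·(1) + e_3·(0) + e_4·(0) = 0
L: e_1·(-1) + e_2·(-1) + e_3·(0) + e_4·(2) = 0
T: e_1·(0) + e_2·(-2) + e_3·(-1) + e_4·(0) = 0
Solving this homogeneous linear system for the smallest-integer solution (first nonzero entry positive) gives (1, 1, -2, 1).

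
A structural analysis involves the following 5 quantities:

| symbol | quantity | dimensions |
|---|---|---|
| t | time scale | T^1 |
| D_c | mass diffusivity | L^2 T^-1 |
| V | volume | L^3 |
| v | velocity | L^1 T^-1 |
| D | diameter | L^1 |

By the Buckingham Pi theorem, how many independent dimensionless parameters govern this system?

3

There are 5 variables and 2 base dimensions (L, T).
The dimension matrix has rank 2.
Independent dimensionless groups: 5 − 2 = 3.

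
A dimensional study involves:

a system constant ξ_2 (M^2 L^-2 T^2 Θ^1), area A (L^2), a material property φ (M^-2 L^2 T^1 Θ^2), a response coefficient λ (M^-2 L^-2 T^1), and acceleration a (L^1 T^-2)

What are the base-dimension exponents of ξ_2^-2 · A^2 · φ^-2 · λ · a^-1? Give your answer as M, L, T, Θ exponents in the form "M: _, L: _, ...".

M: -2, L: 1, T: -3, Θ: -6

Collect each base-dimension exponent across the product:
  M: −2·(2) + 2·(0) − 2·(-2) + (-2) − (0) = -2
  L: −2·(-2) + 2·(2) − 2·(2) + (-2) − (1) = 1
  T: −2·(2) + 2·(0) − 2·(1) + (1) − (-2) = -3
  Θ: −2·(1) + 2·(0) − 2·(2) + (0) − (0) = -6
So the dimensions are [M⁻² L T⁻³ Θ⁻⁶].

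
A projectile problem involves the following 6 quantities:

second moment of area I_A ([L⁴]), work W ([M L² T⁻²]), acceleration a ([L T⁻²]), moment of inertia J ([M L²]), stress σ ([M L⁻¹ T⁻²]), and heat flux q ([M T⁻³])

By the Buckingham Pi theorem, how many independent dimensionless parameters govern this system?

There are 6 variables and 3 base dimensions (M, L, T).
The dimension matrix has rank 3.
Independent dimensionless groups: 6 − 3 = 3.

3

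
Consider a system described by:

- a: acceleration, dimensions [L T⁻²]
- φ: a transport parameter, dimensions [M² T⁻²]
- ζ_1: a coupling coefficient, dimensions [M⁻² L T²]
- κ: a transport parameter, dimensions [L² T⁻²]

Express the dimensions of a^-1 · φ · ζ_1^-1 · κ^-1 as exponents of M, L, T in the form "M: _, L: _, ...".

M: 4, L: -4, T: 0

Collect each base-dimension exponent across the product:
  M: −(0) + (2) − (-2) − (0) = 4
  L: −(1) + (0) − (1) − (2) = -4
  T: −(-2) + (-2) − (2) − (-2) = 0
So the dimensions are [M⁴ L⁻⁴].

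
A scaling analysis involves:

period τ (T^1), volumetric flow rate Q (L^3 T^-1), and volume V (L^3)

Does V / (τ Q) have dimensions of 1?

yes

Sum the exponent of each base dimension across the product:
  M: −[τ]_M − [Q]_M + [V]_M = −(0) − (0) + (0) = 0
  L: −[τ]_L − [Q]_L + [V]_L = −(0) − (3) + (3) = 0
  T: −[τ]_T − [Q]_T + [V]_T = −(1) − (-1) + (0) = 0
All base exponents vanish — dimensionless.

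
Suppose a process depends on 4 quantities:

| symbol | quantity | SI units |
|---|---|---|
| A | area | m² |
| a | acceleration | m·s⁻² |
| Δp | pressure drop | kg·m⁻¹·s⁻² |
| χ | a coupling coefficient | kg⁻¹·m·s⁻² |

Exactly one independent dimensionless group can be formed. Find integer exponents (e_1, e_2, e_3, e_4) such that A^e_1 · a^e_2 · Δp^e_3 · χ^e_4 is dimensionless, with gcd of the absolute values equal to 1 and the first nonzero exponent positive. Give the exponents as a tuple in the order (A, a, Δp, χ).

(1, -2, 1, 1)

M: e_1·(0) + e_2·(0) + e_3·(1) + e_4·(-1) = 0
L: e_1·(2) + e_2·(1) + e_3·(-1) + e_4·(1) = 0
T: e_1·(0) + e_2·(-2) + e_3·(-2) + e_4·(-2) = 0
Solving this homogeneous linear system for the smallest-integer solution (first nonzero entry positive) gives (1, -2, 1, 1).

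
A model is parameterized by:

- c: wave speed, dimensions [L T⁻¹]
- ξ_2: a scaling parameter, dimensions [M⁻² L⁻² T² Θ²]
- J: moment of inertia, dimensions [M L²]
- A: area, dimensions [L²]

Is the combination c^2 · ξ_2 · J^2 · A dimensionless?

Sum the exponent of each base dimension across the product:
  M: 2·[c]_M + [ξ_2]_M + 2·[J]_M + [A]_M = 2·(0) + (-2) + 2·(1) + (0) = 0
  L: 2·[c]_L + [ξ_2]_L + 2·[J]_L + [A]_L = 2·(1) + (-2) + 2·(2) + (2) = 6
  T: 2·[c]_T + [ξ_2]_T + 2·[J]_T + [A]_T = 2·(-1) + (2) + 2·(0) + (0) = 0
  Θ: 2·[c]_Θ + [ξ_2]_Θ + 2·[J]_Θ + [A]_Θ = 2·(0) + (2) + 2·(0) + (0) = 2
Net dimensions [L⁶ Θ²] ≠ [1] — not dimensionless.

no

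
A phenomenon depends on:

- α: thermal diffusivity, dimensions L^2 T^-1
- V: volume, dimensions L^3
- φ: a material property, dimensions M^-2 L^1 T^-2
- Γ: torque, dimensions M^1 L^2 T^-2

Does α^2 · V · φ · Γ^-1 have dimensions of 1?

Sum the exponent of each base dimension across the product:
  M: 2·[α]_M + [V]_M + [φ]_M − [Γ]_M = 2·(0) + (0) + (-2) − (1) = -3
  L: 2·[α]_L + [V]_L + [φ]_L − [Γ]_L = 2·(2) + (3) + (1) − (2) = 6
  T: 2·[α]_T + [V]_T + [φ]_T − [Γ]_T = 2·(-1) + (0) + (-2) − (-2) = -2
Net dimensions [M⁻³ L⁶ T⁻²] ≠ [1] — not dimensionless.

no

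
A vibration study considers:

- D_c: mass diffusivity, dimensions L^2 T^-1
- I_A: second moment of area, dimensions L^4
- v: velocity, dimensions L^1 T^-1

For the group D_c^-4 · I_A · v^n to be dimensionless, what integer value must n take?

4

Balance the L exponent: (1)·n from v, plus −4·(2) + (4) = -4 from the rest, must sum to zero.
n − 4 = 0, so n = 4.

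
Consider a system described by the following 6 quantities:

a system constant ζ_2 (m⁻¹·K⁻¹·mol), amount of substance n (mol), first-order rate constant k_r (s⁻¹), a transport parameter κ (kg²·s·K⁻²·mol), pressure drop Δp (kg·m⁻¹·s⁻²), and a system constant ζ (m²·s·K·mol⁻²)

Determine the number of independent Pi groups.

1

There are 6 variables and 5 base dimensions (M, L, T, Θ, N).
The dimension matrix has rank 5.
Independent dimensionless groups: 6 − 5 = 1.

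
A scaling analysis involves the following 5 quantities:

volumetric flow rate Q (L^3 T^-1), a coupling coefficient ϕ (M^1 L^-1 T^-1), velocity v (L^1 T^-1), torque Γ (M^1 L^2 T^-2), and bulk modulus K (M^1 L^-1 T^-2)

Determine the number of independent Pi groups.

2

There are 5 variables and 3 base dimensions (M, L, T).
The dimension matrix has rank 3.
Independent dimensionless groups: 5 − 3 = 2.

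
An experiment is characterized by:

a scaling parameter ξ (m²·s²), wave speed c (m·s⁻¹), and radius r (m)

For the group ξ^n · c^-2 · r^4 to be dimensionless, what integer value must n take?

-1

Balance the L exponent: (2)·n from ξ, plus −2·(1) + 4·(1) = 2 from the rest, must sum to zero.
2n + 2 = 0, so n = -1.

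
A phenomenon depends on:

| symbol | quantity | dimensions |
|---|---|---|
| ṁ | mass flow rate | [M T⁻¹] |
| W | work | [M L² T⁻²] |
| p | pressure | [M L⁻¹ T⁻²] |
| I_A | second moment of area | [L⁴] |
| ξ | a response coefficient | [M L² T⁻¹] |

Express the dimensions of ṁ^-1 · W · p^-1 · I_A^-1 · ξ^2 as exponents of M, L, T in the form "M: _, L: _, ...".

Collect each base-dimension exponent across the product:
  M: −(1) + (1) − (1) − (0) + 2·(1) = 1
  L: −(0) + (2) − (-1) − (4) + 2·(2) = 3
  T: −(-1) + (-2) − (-2) − (0) + 2·(-1) = -1
So the dimensions are [M L³ T⁻¹].

M: 1, L: 3, T: -1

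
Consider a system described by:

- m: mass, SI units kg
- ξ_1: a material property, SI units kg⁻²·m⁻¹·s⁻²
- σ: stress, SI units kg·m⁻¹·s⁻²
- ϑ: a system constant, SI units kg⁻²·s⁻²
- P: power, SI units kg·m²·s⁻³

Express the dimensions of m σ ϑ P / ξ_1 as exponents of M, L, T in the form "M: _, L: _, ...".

Collect each base-dimension exponent across the product:
  M: (1) − (-2) + (1) + (-2) + (1) = 3
  L: (0) − (-1) + (-1) + (0) + (2) = 2
  T: (0) − (-2) + (-2) + (-2) + (-3) = -5
So the dimensions are [M³ L² T⁻⁵].

M: 3, L: 2, T: -5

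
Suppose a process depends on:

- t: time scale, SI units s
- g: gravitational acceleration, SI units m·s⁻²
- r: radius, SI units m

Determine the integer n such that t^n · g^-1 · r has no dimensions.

-2

Balance the T exponent: (1)·n from t, plus −(-2) + (0) = 2 from the rest, must sum to zero.
n + 2 = 0, so n = -2.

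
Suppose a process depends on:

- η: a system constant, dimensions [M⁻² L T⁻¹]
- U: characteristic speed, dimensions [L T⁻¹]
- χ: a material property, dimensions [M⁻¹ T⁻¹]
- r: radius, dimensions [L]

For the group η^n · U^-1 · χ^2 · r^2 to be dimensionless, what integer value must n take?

-1

Balance the M exponent: (-2)·n from η, plus −(0) + 2·(-1) + 2·(0) = -2 from the rest, must sum to zero.
-2n − 2 = 0, so n = -1.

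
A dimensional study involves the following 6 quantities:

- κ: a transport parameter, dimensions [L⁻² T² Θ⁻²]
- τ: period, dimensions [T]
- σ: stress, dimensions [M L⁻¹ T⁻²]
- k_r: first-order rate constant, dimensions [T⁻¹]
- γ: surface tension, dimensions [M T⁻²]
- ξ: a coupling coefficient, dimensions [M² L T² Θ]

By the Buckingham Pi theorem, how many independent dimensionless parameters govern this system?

There are 6 variables and 4 base dimensions (M, L, T, Θ).
The dimension matrix has rank 4.
Independent dimensionless groups: 6 − 4 = 2.

2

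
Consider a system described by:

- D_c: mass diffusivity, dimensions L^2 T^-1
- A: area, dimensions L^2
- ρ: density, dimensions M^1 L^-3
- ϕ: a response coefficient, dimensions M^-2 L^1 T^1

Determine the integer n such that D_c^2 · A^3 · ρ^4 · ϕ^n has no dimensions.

2

Balance the M exponent: (-2)·n from ϕ, plus 2·(0) + 3·(0) + 4·(1) = 4 from the rest, must sum to zero.
-2n + 4 = 0, so n = 2.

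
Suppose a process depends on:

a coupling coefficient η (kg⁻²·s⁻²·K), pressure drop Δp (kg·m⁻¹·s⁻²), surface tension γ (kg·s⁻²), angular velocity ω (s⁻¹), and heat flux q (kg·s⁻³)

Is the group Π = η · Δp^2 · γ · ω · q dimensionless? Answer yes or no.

Sum the exponent of each base dimension across the product:
  M: [η]_M + 2·[Δp]_M + [γ]_M + [ω]_M + [q]_M = (-2) + 2·(1) + (1) + (0) + (1) = 2
  L: [η]_L + 2·[Δp]_L + [γ]_L + [ω]_L + [q]_L = (0) + 2·(-1) + (0) + (0) + (0) = -2
  T: [η]_T + 2·[Δp]_T + [γ]_T + [ω]_T + [q]_T = (-2) + 2·(-2) + (-2) + (-1) + (-3) = -12
  Θ: [η]_Θ + 2·[Δp]_Θ + [γ]_Θ + [ω]_Θ + [q]_Θ = (1) + 2·(0) + (0) + (0) + (0) = 1
Net dimensions [M² L⁻² T⁻¹² Θ] ≠ [1] — not dimensionless.

no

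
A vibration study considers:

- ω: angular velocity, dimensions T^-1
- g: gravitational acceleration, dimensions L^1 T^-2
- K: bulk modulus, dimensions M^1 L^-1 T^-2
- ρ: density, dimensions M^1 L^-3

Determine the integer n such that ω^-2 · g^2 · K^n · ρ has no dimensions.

Balance the M exponent: (1)·n from K, plus −2·(0) + 2·(0) + (1) = 1 from the rest, must sum to zero.
n + 1 = 0, so n = -1.

-1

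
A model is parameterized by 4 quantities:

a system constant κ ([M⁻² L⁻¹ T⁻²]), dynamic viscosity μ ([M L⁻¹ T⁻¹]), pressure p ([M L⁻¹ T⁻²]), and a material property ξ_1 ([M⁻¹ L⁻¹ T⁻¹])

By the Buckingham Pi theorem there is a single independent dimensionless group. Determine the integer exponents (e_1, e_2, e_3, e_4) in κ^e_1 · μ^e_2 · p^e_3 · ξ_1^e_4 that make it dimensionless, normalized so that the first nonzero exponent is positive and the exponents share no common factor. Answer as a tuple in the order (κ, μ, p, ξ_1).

M: e_1·(-2) + e_2·(1) + e_3·(1) + e_4·(-1) = 0
L: e_1·(-1) + e_2·(-1) + e_3·(-1) + e_4·(-1) = 0
T: e_1·(-2) + e_2·(-1) + e_3·(-2) + e_4·(-1) = 0
Solving this homogeneous linear system for the smallest-integer solution (first nonzero entry positive) gives (2, 3, -2, -3).

(2, 3, -2, -3)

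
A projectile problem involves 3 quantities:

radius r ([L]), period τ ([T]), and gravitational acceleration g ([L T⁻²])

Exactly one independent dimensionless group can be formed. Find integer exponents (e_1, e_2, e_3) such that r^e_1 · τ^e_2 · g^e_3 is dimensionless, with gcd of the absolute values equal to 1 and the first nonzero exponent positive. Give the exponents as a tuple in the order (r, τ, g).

(1, -2, -1)

L: e_1·(1) + e_2·(0) + e_3·(1) = 0
T: e_1·(0) + e_2·(1) + e_3·(-2) = 0
Solving this homogeneous linear system for the smallest-integer solution (first nonzero entry positive) gives (1, -2, -1).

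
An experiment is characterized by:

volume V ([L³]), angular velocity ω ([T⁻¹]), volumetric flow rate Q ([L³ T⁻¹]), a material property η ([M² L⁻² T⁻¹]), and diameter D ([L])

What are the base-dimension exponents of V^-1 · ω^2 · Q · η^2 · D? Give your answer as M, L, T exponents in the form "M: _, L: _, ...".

M: 4, L: -3, T: -5

Collect each base-dimension exponent across the product:
  M: −(0) + 2·(0) + (0) + 2·(2) + (0) = 4
  L: −(3) + 2·(0) + (3) + 2·(-2) + (1) = -3
  T: −(0) + 2·(-1) + (-1) + 2·(-1) + (0) = -5
So the dimensions are [M⁴ L⁻³ T⁻⁵].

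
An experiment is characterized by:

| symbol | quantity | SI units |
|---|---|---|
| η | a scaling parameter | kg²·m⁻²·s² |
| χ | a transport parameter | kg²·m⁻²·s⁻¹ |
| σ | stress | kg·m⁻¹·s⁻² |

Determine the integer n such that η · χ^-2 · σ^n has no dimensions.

Balance the M exponent: (1)·n from σ, plus (2) − 2·(2) = -2 from the rest, must sum to zero.
n − 2 = 0, so n = 2.

2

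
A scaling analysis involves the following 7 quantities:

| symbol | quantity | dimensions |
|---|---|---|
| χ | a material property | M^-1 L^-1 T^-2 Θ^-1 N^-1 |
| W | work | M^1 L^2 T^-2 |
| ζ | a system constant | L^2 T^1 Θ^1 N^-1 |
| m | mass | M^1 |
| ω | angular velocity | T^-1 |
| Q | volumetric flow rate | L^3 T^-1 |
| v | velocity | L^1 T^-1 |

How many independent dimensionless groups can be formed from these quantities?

There are 7 variables and 5 base dimensions (M, L, T, Θ, N).
The dimension matrix has rank 5.
Independent dimensionless groups: 7 − 5 = 2.

2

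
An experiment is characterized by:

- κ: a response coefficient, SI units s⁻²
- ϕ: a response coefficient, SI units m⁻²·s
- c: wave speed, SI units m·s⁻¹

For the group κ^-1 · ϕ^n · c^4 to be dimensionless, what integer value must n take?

2

Balance the L exponent: (-2)·n from ϕ, plus −(0) + 4·(1) = 4 from the rest, must sum to zero.
-2n + 4 = 0, so n = 2.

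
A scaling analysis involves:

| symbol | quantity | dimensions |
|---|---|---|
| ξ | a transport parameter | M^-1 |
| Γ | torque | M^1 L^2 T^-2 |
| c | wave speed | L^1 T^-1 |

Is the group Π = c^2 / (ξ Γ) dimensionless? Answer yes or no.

yes

Sum the exponent of each base dimension across the product:
  M: −[ξ]_M − [Γ]_M + 2·[c]_M = −(-1) − (1) + 2·(0) = 0
  L: −[ξ]_L − [Γ]_L + 2·[c]_L = −(0) − (2) + 2·(1) = 0
  T: −[ξ]_T − [Γ]_T + 2·[c]_T = −(0) − (-2) + 2·(-1) = 0
All base exponents vanish — dimensionless.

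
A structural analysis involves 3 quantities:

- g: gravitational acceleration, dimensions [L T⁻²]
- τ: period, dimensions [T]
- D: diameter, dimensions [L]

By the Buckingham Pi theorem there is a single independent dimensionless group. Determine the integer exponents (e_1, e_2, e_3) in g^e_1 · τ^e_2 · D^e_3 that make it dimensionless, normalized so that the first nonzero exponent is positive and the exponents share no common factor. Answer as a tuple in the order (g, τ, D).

L: e_1·(1) + e_2·(0) + e_3·(1) = 0
T: e_1·(-2) + e_2·(1) + e_3·(0) = 0
Solving this homogeneous linear system for the smallest-integer solution (first nonzero entry positive) gives (1, 2, -1).

(1, 2, -1)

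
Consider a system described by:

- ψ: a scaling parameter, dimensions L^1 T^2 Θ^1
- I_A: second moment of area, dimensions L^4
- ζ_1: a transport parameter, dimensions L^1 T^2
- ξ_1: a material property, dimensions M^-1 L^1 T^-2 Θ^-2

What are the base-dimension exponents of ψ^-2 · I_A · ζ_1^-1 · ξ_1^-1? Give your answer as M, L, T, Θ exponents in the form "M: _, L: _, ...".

Collect each base-dimension exponent across the product:
  M: −2·(0) + (0) − (0) − (-1) = 1
  L: −2·(1) + (4) − (1) − (1) = 0
  T: −2·(2) + (0) − (2) − (-2) = -4
  Θ: −2·(1) + (0) − (0) − (-2) = 0
So the dimensions are [M T⁻⁴].

M: 1, L: 0, T: -4, Θ: 0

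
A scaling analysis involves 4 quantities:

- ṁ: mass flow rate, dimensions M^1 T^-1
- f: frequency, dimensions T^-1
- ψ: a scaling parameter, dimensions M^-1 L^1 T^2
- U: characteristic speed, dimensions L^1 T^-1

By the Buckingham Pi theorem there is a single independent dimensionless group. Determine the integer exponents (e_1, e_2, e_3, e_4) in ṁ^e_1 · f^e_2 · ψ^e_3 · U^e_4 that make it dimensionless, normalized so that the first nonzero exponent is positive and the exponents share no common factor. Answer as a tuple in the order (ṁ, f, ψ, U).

M: e_1·(1) + e_2·(0) + e_3·(-1) + e_4·(0) = 0
L: e_1·(0) + e_2·(0) + e_3·(1) + e_4·(1) = 0
T: e_1·(-1) + e_2·(-1) + e_3·(2) + e_4·(-1) = 0
Solving this homogeneous linear system for the smallest-integer solution (first nonzero entry positive) gives (1, 2, 1, -1).

(1, 2, 1, -1)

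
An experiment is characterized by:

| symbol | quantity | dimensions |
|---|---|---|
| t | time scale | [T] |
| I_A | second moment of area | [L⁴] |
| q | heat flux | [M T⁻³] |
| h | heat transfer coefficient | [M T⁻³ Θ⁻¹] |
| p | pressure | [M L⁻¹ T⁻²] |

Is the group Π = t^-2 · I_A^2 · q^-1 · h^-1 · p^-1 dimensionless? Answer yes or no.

no

Sum the exponent of each base dimension across the product:
  M: −2·[t]_M + 2·[I_A]_M − [q]_M − [h]_M − [p]_M = −2·(0) + 2·(0) − (1) − (1) − (1) = -3
  L: −2·[t]_L + 2·[I_A]_L − [q]_L − [h]_L − [p]_L = −2·(0) + 2·(4) − (0) − (0) − (-1) = 9
  T: −2·[t]_T + 2·[I_A]_T − [q]_T − [h]_T − [p]_T = −2·(1) + 2·(0) − (-3) − (-3) − (-2) = 6
  Θ: −2·[t]_Θ + 2·[I_A]_Θ − [q]_Θ − [h]_Θ − [p]_Θ = −2·(0) + 2·(0) − (0) − (-1) − (0) = 1
Net dimensions [M⁻³ L⁹ T⁶ Θ] ≠ [1] — not dimensionless.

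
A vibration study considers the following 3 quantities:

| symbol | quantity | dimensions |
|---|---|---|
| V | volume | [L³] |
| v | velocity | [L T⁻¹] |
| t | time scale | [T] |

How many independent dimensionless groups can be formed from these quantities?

There are 3 variables and 2 base dimensions (L, T).
The dimension matrix has rank 2.
Independent dimensionless groups: 3 − 2 = 1.

1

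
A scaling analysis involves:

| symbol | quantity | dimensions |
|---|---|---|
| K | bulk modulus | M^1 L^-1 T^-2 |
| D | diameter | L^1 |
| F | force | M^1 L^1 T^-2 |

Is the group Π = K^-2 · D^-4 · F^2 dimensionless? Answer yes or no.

yes

Sum the exponent of each base dimension across the product:
  M: −2·[K]_M − 4·[D]_M + 2·[F]_M = −2·(1) − 4·(0) + 2·(1) = 0
  L: −2·[K]_L − 4·[D]_L + 2·[F]_L = −2·(-1) − 4·(1) + 2·(1) = 0
  T: −2·[K]_T − 4·[D]_T + 2·[F]_T = −2·(-2) − 4·(0) + 2·(-2) = 0
All base exponents vanish — dimensionless.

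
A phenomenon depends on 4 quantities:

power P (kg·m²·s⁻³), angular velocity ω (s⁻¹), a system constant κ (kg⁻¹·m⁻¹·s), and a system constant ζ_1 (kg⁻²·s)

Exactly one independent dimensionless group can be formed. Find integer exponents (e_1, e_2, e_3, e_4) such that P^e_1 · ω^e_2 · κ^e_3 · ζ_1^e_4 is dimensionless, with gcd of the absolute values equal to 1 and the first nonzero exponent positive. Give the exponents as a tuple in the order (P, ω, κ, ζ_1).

M: e_1·(1) + e_2·(0) + e_3·(-1) + e_4·(-2) = 0
L: e_1·(2) + e_2·(0) + e_3·(-1) + e_4·(0) = 0
T: e_1·(-3) + e_2·(-1) + e_3·(1) + e_4·(1) = 0
Solving this homogeneous linear system for the smallest-integer solution (first nonzero entry positive) gives (2, -3, 4, -1).

(2, -3, 4, -1)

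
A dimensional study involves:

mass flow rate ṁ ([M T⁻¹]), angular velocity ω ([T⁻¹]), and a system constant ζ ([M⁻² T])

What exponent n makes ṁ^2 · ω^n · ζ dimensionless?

Balance the T exponent: (-1)·n from ω, plus 2·(-1) + (1) = -1 from the rest, must sum to zero.
−n − 1 = 0, so n = -1.

-1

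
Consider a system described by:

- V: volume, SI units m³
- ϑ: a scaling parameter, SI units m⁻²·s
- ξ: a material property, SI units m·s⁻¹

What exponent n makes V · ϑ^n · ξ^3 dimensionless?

Balance the L exponent: (-2)·n from ϑ, plus (3) + 3·(1) = 6 from the rest, must sum to zero.
-2n + 6 = 0, so n = 3.

3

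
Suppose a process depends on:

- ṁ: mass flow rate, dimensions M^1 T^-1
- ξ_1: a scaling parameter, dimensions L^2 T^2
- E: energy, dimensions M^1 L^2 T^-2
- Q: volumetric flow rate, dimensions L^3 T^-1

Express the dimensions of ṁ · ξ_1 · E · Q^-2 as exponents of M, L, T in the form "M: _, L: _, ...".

M: 2, L: -2, T: 1

Collect each base-dimension exponent across the product:
  M: (1) + (0) + (1) − 2·(0) = 2
  L: (0) + (2) + (2) − 2·(3) = -2
  T: (-1) + (2) + (-2) − 2·(-1) = 1
So the dimensions are [M² L⁻² T].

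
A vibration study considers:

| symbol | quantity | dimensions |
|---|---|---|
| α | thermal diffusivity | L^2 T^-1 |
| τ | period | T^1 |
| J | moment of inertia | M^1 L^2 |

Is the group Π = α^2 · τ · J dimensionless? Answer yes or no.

Sum the exponent of each base dimension across the product:
  M: 2·[α]_M + [τ]_M + [J]_M = 2·(0) + (0) + (1) = 1
  L: 2·[α]_L + [τ]_L + [J]_L = 2·(2) + (0) + (2) = 6
  T: 2·[α]_T + [τ]_T + [J]_T = 2·(-1) + (1) + (0) = -1
Net dimensions [M L⁶ T⁻¹] ≠ [1] — not dimensionless.

no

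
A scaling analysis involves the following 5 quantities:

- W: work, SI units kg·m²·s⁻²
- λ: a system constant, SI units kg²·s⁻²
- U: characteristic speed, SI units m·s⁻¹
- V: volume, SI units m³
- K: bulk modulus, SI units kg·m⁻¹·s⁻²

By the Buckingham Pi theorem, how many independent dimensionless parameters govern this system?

2

There are 5 variables and 3 base dimensions (M, L, T).
The dimension matrix has rank 3.
Independent dimensionless groups: 5 − 3 = 2.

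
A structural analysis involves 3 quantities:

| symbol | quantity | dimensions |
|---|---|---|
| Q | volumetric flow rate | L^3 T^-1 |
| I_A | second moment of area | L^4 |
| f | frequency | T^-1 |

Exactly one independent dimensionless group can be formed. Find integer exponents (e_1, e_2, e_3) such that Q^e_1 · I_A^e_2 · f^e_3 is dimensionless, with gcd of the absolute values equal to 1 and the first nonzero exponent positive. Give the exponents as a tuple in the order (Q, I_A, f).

L: e_1·(3) + e_2·(4) + e_3·(0) = 0
T: e_1·(-1) + e_2·(0) + e_3·(-1) = 0
Solving this homogeneous linear system for the smallest-integer solution (first nonzero entry positive) gives (4, -3, -4).

(4, -3, -4)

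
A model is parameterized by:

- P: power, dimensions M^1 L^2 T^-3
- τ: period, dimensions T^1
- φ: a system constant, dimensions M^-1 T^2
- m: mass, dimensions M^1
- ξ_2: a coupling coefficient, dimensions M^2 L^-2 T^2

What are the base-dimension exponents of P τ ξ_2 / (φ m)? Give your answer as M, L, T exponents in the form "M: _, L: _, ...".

Collect each base-dimension exponent across the product:
  M: (1) + (0) − (-1) − (1) + (2) = 3
  L: (2) + (0) − (0) − (0) + (-2) = 0
  T: (-3) + (1) − (2) − (0) + (2) = -2
So the dimensions are [M³ T⁻²].

M: 3, L: 0, T: -2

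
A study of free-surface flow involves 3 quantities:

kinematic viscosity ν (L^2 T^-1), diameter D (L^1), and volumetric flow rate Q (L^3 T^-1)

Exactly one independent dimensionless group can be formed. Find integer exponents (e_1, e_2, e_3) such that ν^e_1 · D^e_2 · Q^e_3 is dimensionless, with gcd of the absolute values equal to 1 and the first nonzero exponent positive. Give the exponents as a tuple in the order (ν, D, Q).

L: e_1·(2) + e_2·(1) + e_3·(3) = 0
T: e_1·(-1) + e_2·(0) + e_3·(-1) = 0
Solving this homogeneous linear system for the smallest-integer solution (first nonzero entry positive) gives (1, 1, -1).

(1, 1, -1)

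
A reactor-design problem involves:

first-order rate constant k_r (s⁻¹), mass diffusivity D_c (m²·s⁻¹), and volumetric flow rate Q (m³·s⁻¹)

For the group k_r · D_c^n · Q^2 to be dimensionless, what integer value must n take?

Balance the L exponent: (2)·n from D_c, plus (0) + 2·(3) = 6 from the rest, must sum to zero.
2n + 6 = 0, so n = -3.

-3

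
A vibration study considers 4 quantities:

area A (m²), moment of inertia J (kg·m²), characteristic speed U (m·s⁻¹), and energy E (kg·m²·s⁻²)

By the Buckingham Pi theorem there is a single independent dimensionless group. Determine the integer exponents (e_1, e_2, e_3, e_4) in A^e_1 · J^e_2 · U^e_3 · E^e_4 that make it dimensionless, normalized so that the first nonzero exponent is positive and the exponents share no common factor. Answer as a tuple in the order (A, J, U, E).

M: e_1·(0) + e_2·(1) + e_3·(0) + e_4·(1) = 0
L: e_1·(2) + e_2·(2) + e_3·(1) + e_4·(2) = 0
T: e_1·(0) + e_2·(0) + e_3·(-1) + e_4·(-2) = 0
Solving this homogeneous linear system for the smallest-integer solution (first nonzero entry positive) gives (1, -1, -2, 1).

(1, -1, -2, 1)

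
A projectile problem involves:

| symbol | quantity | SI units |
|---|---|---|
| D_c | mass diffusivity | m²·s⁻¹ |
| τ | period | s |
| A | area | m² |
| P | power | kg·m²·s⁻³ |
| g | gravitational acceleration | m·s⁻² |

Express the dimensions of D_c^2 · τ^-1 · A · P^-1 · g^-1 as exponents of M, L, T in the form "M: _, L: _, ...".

Collect each base-dimension exponent across the product:
  M: 2·(0) − (0) + (0) − (1) − (0) = -1
  L: 2·(2) − (0) + (2) − (2) − (1) = 3
  T: 2·(-1) − (1) + (0) − (-3) − (-2) = 2
So the dimensions are [M⁻¹ L³ T²].

M: -1, L: 3, T: 2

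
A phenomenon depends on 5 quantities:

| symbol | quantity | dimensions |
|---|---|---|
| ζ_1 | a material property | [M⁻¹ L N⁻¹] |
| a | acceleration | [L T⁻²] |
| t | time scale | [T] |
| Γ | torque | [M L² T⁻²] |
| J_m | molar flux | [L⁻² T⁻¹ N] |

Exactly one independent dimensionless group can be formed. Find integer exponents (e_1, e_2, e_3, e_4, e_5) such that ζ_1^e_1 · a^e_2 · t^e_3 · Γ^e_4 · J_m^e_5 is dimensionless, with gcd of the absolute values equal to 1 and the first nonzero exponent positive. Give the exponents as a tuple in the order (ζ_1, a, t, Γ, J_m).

(1, -1, 1, 1, 1)

M: e_1·(-1) + e_2·(0) + e_3·(0) + e_4·(1) + e_5·(0) = 0
L: e_1·(1) + e_2·(1) + e_3·(0) + e_4·(2) + e_5·(-2) = 0
T: e_1·(0) + e_2·(-2) + e_3·(1) + e_4·(-2) + e_5·(-1) = 0
N: e_1·(-1) + e_2·(0) + e_3·(0) + e_4·(0) + e_5·(1) = 0
Solving this homogeneous linear system for the smallest-integer solution (first nonzero entry positive) gives (1, -1, 1, 1, 1).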